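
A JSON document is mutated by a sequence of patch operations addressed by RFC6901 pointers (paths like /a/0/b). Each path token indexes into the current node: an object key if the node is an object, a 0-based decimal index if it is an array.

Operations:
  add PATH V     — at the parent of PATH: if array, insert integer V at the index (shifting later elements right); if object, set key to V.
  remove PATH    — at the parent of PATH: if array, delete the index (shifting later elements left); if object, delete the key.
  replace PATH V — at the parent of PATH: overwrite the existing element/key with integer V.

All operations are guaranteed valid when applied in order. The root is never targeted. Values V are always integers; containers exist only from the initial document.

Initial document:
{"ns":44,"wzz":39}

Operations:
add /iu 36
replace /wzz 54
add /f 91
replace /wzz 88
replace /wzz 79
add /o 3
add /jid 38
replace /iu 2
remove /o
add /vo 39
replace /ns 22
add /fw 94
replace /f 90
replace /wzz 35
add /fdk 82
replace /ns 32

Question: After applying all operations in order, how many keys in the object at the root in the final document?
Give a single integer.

After op 1 (add /iu 36): {"iu":36,"ns":44,"wzz":39}
After op 2 (replace /wzz 54): {"iu":36,"ns":44,"wzz":54}
After op 3 (add /f 91): {"f":91,"iu":36,"ns":44,"wzz":54}
After op 4 (replace /wzz 88): {"f":91,"iu":36,"ns":44,"wzz":88}
After op 5 (replace /wzz 79): {"f":91,"iu":36,"ns":44,"wzz":79}
After op 6 (add /o 3): {"f":91,"iu":36,"ns":44,"o":3,"wzz":79}
After op 7 (add /jid 38): {"f":91,"iu":36,"jid":38,"ns":44,"o":3,"wzz":79}
After op 8 (replace /iu 2): {"f":91,"iu":2,"jid":38,"ns":44,"o":3,"wzz":79}
After op 9 (remove /o): {"f":91,"iu":2,"jid":38,"ns":44,"wzz":79}
After op 10 (add /vo 39): {"f":91,"iu":2,"jid":38,"ns":44,"vo":39,"wzz":79}
After op 11 (replace /ns 22): {"f":91,"iu":2,"jid":38,"ns":22,"vo":39,"wzz":79}
After op 12 (add /fw 94): {"f":91,"fw":94,"iu":2,"jid":38,"ns":22,"vo":39,"wzz":79}
After op 13 (replace /f 90): {"f":90,"fw":94,"iu":2,"jid":38,"ns":22,"vo":39,"wzz":79}
After op 14 (replace /wzz 35): {"f":90,"fw":94,"iu":2,"jid":38,"ns":22,"vo":39,"wzz":35}
After op 15 (add /fdk 82): {"f":90,"fdk":82,"fw":94,"iu":2,"jid":38,"ns":22,"vo":39,"wzz":35}
After op 16 (replace /ns 32): {"f":90,"fdk":82,"fw":94,"iu":2,"jid":38,"ns":32,"vo":39,"wzz":35}
Size at the root: 8

Answer: 8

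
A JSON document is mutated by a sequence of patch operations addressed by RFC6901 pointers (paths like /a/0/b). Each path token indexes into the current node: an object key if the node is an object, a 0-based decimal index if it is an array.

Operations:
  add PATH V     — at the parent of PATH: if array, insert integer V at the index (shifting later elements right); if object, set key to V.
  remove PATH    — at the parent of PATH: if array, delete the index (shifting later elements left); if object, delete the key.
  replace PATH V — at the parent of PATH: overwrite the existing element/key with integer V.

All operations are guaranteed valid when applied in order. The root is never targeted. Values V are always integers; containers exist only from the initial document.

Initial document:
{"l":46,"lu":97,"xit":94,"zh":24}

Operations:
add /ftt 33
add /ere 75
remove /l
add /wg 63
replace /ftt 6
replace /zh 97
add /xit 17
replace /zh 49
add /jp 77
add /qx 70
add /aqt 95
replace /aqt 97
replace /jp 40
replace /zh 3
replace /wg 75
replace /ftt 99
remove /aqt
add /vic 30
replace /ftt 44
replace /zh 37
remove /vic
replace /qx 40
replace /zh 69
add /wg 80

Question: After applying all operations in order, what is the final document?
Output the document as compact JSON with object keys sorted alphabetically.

After op 1 (add /ftt 33): {"ftt":33,"l":46,"lu":97,"xit":94,"zh":24}
After op 2 (add /ere 75): {"ere":75,"ftt":33,"l":46,"lu":97,"xit":94,"zh":24}
After op 3 (remove /l): {"ere":75,"ftt":33,"lu":97,"xit":94,"zh":24}
After op 4 (add /wg 63): {"ere":75,"ftt":33,"lu":97,"wg":63,"xit":94,"zh":24}
After op 5 (replace /ftt 6): {"ere":75,"ftt":6,"lu":97,"wg":63,"xit":94,"zh":24}
After op 6 (replace /zh 97): {"ere":75,"ftt":6,"lu":97,"wg":63,"xit":94,"zh":97}
After op 7 (add /xit 17): {"ere":75,"ftt":6,"lu":97,"wg":63,"xit":17,"zh":97}
After op 8 (replace /zh 49): {"ere":75,"ftt":6,"lu":97,"wg":63,"xit":17,"zh":49}
After op 9 (add /jp 77): {"ere":75,"ftt":6,"jp":77,"lu":97,"wg":63,"xit":17,"zh":49}
After op 10 (add /qx 70): {"ere":75,"ftt":6,"jp":77,"lu":97,"qx":70,"wg":63,"xit":17,"zh":49}
After op 11 (add /aqt 95): {"aqt":95,"ere":75,"ftt":6,"jp":77,"lu":97,"qx":70,"wg":63,"xit":17,"zh":49}
After op 12 (replace /aqt 97): {"aqt":97,"ere":75,"ftt":6,"jp":77,"lu":97,"qx":70,"wg":63,"xit":17,"zh":49}
After op 13 (replace /jp 40): {"aqt":97,"ere":75,"ftt":6,"jp":40,"lu":97,"qx":70,"wg":63,"xit":17,"zh":49}
After op 14 (replace /zh 3): {"aqt":97,"ere":75,"ftt":6,"jp":40,"lu":97,"qx":70,"wg":63,"xit":17,"zh":3}
After op 15 (replace /wg 75): {"aqt":97,"ere":75,"ftt":6,"jp":40,"lu":97,"qx":70,"wg":75,"xit":17,"zh":3}
After op 16 (replace /ftt 99): {"aqt":97,"ere":75,"ftt":99,"jp":40,"lu":97,"qx":70,"wg":75,"xit":17,"zh":3}
After op 17 (remove /aqt): {"ere":75,"ftt":99,"jp":40,"lu":97,"qx":70,"wg":75,"xit":17,"zh":3}
After op 18 (add /vic 30): {"ere":75,"ftt":99,"jp":40,"lu":97,"qx":70,"vic":30,"wg":75,"xit":17,"zh":3}
After op 19 (replace /ftt 44): {"ere":75,"ftt":44,"jp":40,"lu":97,"qx":70,"vic":30,"wg":75,"xit":17,"zh":3}
After op 20 (replace /zh 37): {"ere":75,"ftt":44,"jp":40,"lu":97,"qx":70,"vic":30,"wg":75,"xit":17,"zh":37}
After op 21 (remove /vic): {"ere":75,"ftt":44,"jp":40,"lu":97,"qx":70,"wg":75,"xit":17,"zh":37}
After op 22 (replace /qx 40): {"ere":75,"ftt":44,"jp":40,"lu":97,"qx":40,"wg":75,"xit":17,"zh":37}
After op 23 (replace /zh 69): {"ere":75,"ftt":44,"jp":40,"lu":97,"qx":40,"wg":75,"xit":17,"zh":69}
After op 24 (add /wg 80): {"ere":75,"ftt":44,"jp":40,"lu":97,"qx":40,"wg":80,"xit":17,"zh":69}

Answer: {"ere":75,"ftt":44,"jp":40,"lu":97,"qx":40,"wg":80,"xit":17,"zh":69}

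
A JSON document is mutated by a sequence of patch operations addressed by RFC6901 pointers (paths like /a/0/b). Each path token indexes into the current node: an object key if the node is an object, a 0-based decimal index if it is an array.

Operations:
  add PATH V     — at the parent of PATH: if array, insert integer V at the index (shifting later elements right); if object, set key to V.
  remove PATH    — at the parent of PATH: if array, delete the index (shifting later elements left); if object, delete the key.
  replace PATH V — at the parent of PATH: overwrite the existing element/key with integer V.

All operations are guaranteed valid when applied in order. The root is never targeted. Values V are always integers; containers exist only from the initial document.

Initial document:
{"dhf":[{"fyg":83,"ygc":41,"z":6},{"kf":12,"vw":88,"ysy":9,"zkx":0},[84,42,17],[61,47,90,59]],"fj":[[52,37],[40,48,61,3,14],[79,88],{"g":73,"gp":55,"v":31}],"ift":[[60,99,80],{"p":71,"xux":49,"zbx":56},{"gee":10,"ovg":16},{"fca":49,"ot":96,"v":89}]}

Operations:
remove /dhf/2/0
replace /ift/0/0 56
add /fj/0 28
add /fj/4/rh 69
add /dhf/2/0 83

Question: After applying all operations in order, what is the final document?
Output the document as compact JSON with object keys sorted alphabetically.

After op 1 (remove /dhf/2/0): {"dhf":[{"fyg":83,"ygc":41,"z":6},{"kf":12,"vw":88,"ysy":9,"zkx":0},[42,17],[61,47,90,59]],"fj":[[52,37],[40,48,61,3,14],[79,88],{"g":73,"gp":55,"v":31}],"ift":[[60,99,80],{"p":71,"xux":49,"zbx":56},{"gee":10,"ovg":16},{"fca":49,"ot":96,"v":89}]}
After op 2 (replace /ift/0/0 56): {"dhf":[{"fyg":83,"ygc":41,"z":6},{"kf":12,"vw":88,"ysy":9,"zkx":0},[42,17],[61,47,90,59]],"fj":[[52,37],[40,48,61,3,14],[79,88],{"g":73,"gp":55,"v":31}],"ift":[[56,99,80],{"p":71,"xux":49,"zbx":56},{"gee":10,"ovg":16},{"fca":49,"ot":96,"v":89}]}
After op 3 (add /fj/0 28): {"dhf":[{"fyg":83,"ygc":41,"z":6},{"kf":12,"vw":88,"ysy":9,"zkx":0},[42,17],[61,47,90,59]],"fj":[28,[52,37],[40,48,61,3,14],[79,88],{"g":73,"gp":55,"v":31}],"ift":[[56,99,80],{"p":71,"xux":49,"zbx":56},{"gee":10,"ovg":16},{"fca":49,"ot":96,"v":89}]}
After op 4 (add /fj/4/rh 69): {"dhf":[{"fyg":83,"ygc":41,"z":6},{"kf":12,"vw":88,"ysy":9,"zkx":0},[42,17],[61,47,90,59]],"fj":[28,[52,37],[40,48,61,3,14],[79,88],{"g":73,"gp":55,"rh":69,"v":31}],"ift":[[56,99,80],{"p":71,"xux":49,"zbx":56},{"gee":10,"ovg":16},{"fca":49,"ot":96,"v":89}]}
After op 5 (add /dhf/2/0 83): {"dhf":[{"fyg":83,"ygc":41,"z":6},{"kf":12,"vw":88,"ysy":9,"zkx":0},[83,42,17],[61,47,90,59]],"fj":[28,[52,37],[40,48,61,3,14],[79,88],{"g":73,"gp":55,"rh":69,"v":31}],"ift":[[56,99,80],{"p":71,"xux":49,"zbx":56},{"gee":10,"ovg":16},{"fca":49,"ot":96,"v":89}]}

Answer: {"dhf":[{"fyg":83,"ygc":41,"z":6},{"kf":12,"vw":88,"ysy":9,"zkx":0},[83,42,17],[61,47,90,59]],"fj":[28,[52,37],[40,48,61,3,14],[79,88],{"g":73,"gp":55,"rh":69,"v":31}],"ift":[[56,99,80],{"p":71,"xux":49,"zbx":56},{"gee":10,"ovg":16},{"fca":49,"ot":96,"v":89}]}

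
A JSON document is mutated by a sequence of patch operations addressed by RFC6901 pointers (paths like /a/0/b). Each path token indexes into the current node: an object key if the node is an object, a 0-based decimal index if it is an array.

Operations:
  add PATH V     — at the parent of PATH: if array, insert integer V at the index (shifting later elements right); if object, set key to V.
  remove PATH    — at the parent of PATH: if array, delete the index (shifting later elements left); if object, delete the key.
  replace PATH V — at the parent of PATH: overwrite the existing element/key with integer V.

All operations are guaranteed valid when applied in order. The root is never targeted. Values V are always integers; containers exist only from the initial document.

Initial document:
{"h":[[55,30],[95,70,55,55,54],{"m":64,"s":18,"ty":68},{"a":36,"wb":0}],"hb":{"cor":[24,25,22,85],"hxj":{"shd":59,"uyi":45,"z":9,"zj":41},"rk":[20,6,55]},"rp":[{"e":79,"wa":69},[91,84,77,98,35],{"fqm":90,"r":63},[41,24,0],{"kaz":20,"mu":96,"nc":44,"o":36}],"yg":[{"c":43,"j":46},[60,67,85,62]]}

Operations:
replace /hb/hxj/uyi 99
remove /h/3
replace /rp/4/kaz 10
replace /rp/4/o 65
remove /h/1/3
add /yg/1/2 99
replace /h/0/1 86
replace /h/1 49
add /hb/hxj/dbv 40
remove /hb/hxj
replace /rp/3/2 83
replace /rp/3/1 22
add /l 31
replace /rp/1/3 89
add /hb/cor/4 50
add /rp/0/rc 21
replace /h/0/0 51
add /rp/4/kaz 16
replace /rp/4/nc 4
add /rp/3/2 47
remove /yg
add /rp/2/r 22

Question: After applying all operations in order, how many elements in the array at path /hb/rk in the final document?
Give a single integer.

After op 1 (replace /hb/hxj/uyi 99): {"h":[[55,30],[95,70,55,55,54],{"m":64,"s":18,"ty":68},{"a":36,"wb":0}],"hb":{"cor":[24,25,22,85],"hxj":{"shd":59,"uyi":99,"z":9,"zj":41},"rk":[20,6,55]},"rp":[{"e":79,"wa":69},[91,84,77,98,35],{"fqm":90,"r":63},[41,24,0],{"kaz":20,"mu":96,"nc":44,"o":36}],"yg":[{"c":43,"j":46},[60,67,85,62]]}
After op 2 (remove /h/3): {"h":[[55,30],[95,70,55,55,54],{"m":64,"s":18,"ty":68}],"hb":{"cor":[24,25,22,85],"hxj":{"shd":59,"uyi":99,"z":9,"zj":41},"rk":[20,6,55]},"rp":[{"e":79,"wa":69},[91,84,77,98,35],{"fqm":90,"r":63},[41,24,0],{"kaz":20,"mu":96,"nc":44,"o":36}],"yg":[{"c":43,"j":46},[60,67,85,62]]}
After op 3 (replace /rp/4/kaz 10): {"h":[[55,30],[95,70,55,55,54],{"m":64,"s":18,"ty":68}],"hb":{"cor":[24,25,22,85],"hxj":{"shd":59,"uyi":99,"z":9,"zj":41},"rk":[20,6,55]},"rp":[{"e":79,"wa":69},[91,84,77,98,35],{"fqm":90,"r":63},[41,24,0],{"kaz":10,"mu":96,"nc":44,"o":36}],"yg":[{"c":43,"j":46},[60,67,85,62]]}
After op 4 (replace /rp/4/o 65): {"h":[[55,30],[95,70,55,55,54],{"m":64,"s":18,"ty":68}],"hb":{"cor":[24,25,22,85],"hxj":{"shd":59,"uyi":99,"z":9,"zj":41},"rk":[20,6,55]},"rp":[{"e":79,"wa":69},[91,84,77,98,35],{"fqm":90,"r":63},[41,24,0],{"kaz":10,"mu":96,"nc":44,"o":65}],"yg":[{"c":43,"j":46},[60,67,85,62]]}
After op 5 (remove /h/1/3): {"h":[[55,30],[95,70,55,54],{"m":64,"s":18,"ty":68}],"hb":{"cor":[24,25,22,85],"hxj":{"shd":59,"uyi":99,"z":9,"zj":41},"rk":[20,6,55]},"rp":[{"e":79,"wa":69},[91,84,77,98,35],{"fqm":90,"r":63},[41,24,0],{"kaz":10,"mu":96,"nc":44,"o":65}],"yg":[{"c":43,"j":46},[60,67,85,62]]}
After op 6 (add /yg/1/2 99): {"h":[[55,30],[95,70,55,54],{"m":64,"s":18,"ty":68}],"hb":{"cor":[24,25,22,85],"hxj":{"shd":59,"uyi":99,"z":9,"zj":41},"rk":[20,6,55]},"rp":[{"e":79,"wa":69},[91,84,77,98,35],{"fqm":90,"r":63},[41,24,0],{"kaz":10,"mu":96,"nc":44,"o":65}],"yg":[{"c":43,"j":46},[60,67,99,85,62]]}
After op 7 (replace /h/0/1 86): {"h":[[55,86],[95,70,55,54],{"m":64,"s":18,"ty":68}],"hb":{"cor":[24,25,22,85],"hxj":{"shd":59,"uyi":99,"z":9,"zj":41},"rk":[20,6,55]},"rp":[{"e":79,"wa":69},[91,84,77,98,35],{"fqm":90,"r":63},[41,24,0],{"kaz":10,"mu":96,"nc":44,"o":65}],"yg":[{"c":43,"j":46},[60,67,99,85,62]]}
After op 8 (replace /h/1 49): {"h":[[55,86],49,{"m":64,"s":18,"ty":68}],"hb":{"cor":[24,25,22,85],"hxj":{"shd":59,"uyi":99,"z":9,"zj":41},"rk":[20,6,55]},"rp":[{"e":79,"wa":69},[91,84,77,98,35],{"fqm":90,"r":63},[41,24,0],{"kaz":10,"mu":96,"nc":44,"o":65}],"yg":[{"c":43,"j":46},[60,67,99,85,62]]}
After op 9 (add /hb/hxj/dbv 40): {"h":[[55,86],49,{"m":64,"s":18,"ty":68}],"hb":{"cor":[24,25,22,85],"hxj":{"dbv":40,"shd":59,"uyi":99,"z":9,"zj":41},"rk":[20,6,55]},"rp":[{"e":79,"wa":69},[91,84,77,98,35],{"fqm":90,"r":63},[41,24,0],{"kaz":10,"mu":96,"nc":44,"o":65}],"yg":[{"c":43,"j":46},[60,67,99,85,62]]}
After op 10 (remove /hb/hxj): {"h":[[55,86],49,{"m":64,"s":18,"ty":68}],"hb":{"cor":[24,25,22,85],"rk":[20,6,55]},"rp":[{"e":79,"wa":69},[91,84,77,98,35],{"fqm":90,"r":63},[41,24,0],{"kaz":10,"mu":96,"nc":44,"o":65}],"yg":[{"c":43,"j":46},[60,67,99,85,62]]}
After op 11 (replace /rp/3/2 83): {"h":[[55,86],49,{"m":64,"s":18,"ty":68}],"hb":{"cor":[24,25,22,85],"rk":[20,6,55]},"rp":[{"e":79,"wa":69},[91,84,77,98,35],{"fqm":90,"r":63},[41,24,83],{"kaz":10,"mu":96,"nc":44,"o":65}],"yg":[{"c":43,"j":46},[60,67,99,85,62]]}
After op 12 (replace /rp/3/1 22): {"h":[[55,86],49,{"m":64,"s":18,"ty":68}],"hb":{"cor":[24,25,22,85],"rk":[20,6,55]},"rp":[{"e":79,"wa":69},[91,84,77,98,35],{"fqm":90,"r":63},[41,22,83],{"kaz":10,"mu":96,"nc":44,"o":65}],"yg":[{"c":43,"j":46},[60,67,99,85,62]]}
After op 13 (add /l 31): {"h":[[55,86],49,{"m":64,"s":18,"ty":68}],"hb":{"cor":[24,25,22,85],"rk":[20,6,55]},"l":31,"rp":[{"e":79,"wa":69},[91,84,77,98,35],{"fqm":90,"r":63},[41,22,83],{"kaz":10,"mu":96,"nc":44,"o":65}],"yg":[{"c":43,"j":46},[60,67,99,85,62]]}
After op 14 (replace /rp/1/3 89): {"h":[[55,86],49,{"m":64,"s":18,"ty":68}],"hb":{"cor":[24,25,22,85],"rk":[20,6,55]},"l":31,"rp":[{"e":79,"wa":69},[91,84,77,89,35],{"fqm":90,"r":63},[41,22,83],{"kaz":10,"mu":96,"nc":44,"o":65}],"yg":[{"c":43,"j":46},[60,67,99,85,62]]}
After op 15 (add /hb/cor/4 50): {"h":[[55,86],49,{"m":64,"s":18,"ty":68}],"hb":{"cor":[24,25,22,85,50],"rk":[20,6,55]},"l":31,"rp":[{"e":79,"wa":69},[91,84,77,89,35],{"fqm":90,"r":63},[41,22,83],{"kaz":10,"mu":96,"nc":44,"o":65}],"yg":[{"c":43,"j":46},[60,67,99,85,62]]}
After op 16 (add /rp/0/rc 21): {"h":[[55,86],49,{"m":64,"s":18,"ty":68}],"hb":{"cor":[24,25,22,85,50],"rk":[20,6,55]},"l":31,"rp":[{"e":79,"rc":21,"wa":69},[91,84,77,89,35],{"fqm":90,"r":63},[41,22,83],{"kaz":10,"mu":96,"nc":44,"o":65}],"yg":[{"c":43,"j":46},[60,67,99,85,62]]}
After op 17 (replace /h/0/0 51): {"h":[[51,86],49,{"m":64,"s":18,"ty":68}],"hb":{"cor":[24,25,22,85,50],"rk":[20,6,55]},"l":31,"rp":[{"e":79,"rc":21,"wa":69},[91,84,77,89,35],{"fqm":90,"r":63},[41,22,83],{"kaz":10,"mu":96,"nc":44,"o":65}],"yg":[{"c":43,"j":46},[60,67,99,85,62]]}
After op 18 (add /rp/4/kaz 16): {"h":[[51,86],49,{"m":64,"s":18,"ty":68}],"hb":{"cor":[24,25,22,85,50],"rk":[20,6,55]},"l":31,"rp":[{"e":79,"rc":21,"wa":69},[91,84,77,89,35],{"fqm":90,"r":63},[41,22,83],{"kaz":16,"mu":96,"nc":44,"o":65}],"yg":[{"c":43,"j":46},[60,67,99,85,62]]}
After op 19 (replace /rp/4/nc 4): {"h":[[51,86],49,{"m":64,"s":18,"ty":68}],"hb":{"cor":[24,25,22,85,50],"rk":[20,6,55]},"l":31,"rp":[{"e":79,"rc":21,"wa":69},[91,84,77,89,35],{"fqm":90,"r":63},[41,22,83],{"kaz":16,"mu":96,"nc":4,"o":65}],"yg":[{"c":43,"j":46},[60,67,99,85,62]]}
After op 20 (add /rp/3/2 47): {"h":[[51,86],49,{"m":64,"s":18,"ty":68}],"hb":{"cor":[24,25,22,85,50],"rk":[20,6,55]},"l":31,"rp":[{"e":79,"rc":21,"wa":69},[91,84,77,89,35],{"fqm":90,"r":63},[41,22,47,83],{"kaz":16,"mu":96,"nc":4,"o":65}],"yg":[{"c":43,"j":46},[60,67,99,85,62]]}
After op 21 (remove /yg): {"h":[[51,86],49,{"m":64,"s":18,"ty":68}],"hb":{"cor":[24,25,22,85,50],"rk":[20,6,55]},"l":31,"rp":[{"e":79,"rc":21,"wa":69},[91,84,77,89,35],{"fqm":90,"r":63},[41,22,47,83],{"kaz":16,"mu":96,"nc":4,"o":65}]}
After op 22 (add /rp/2/r 22): {"h":[[51,86],49,{"m":64,"s":18,"ty":68}],"hb":{"cor":[24,25,22,85,50],"rk":[20,6,55]},"l":31,"rp":[{"e":79,"rc":21,"wa":69},[91,84,77,89,35],{"fqm":90,"r":22},[41,22,47,83],{"kaz":16,"mu":96,"nc":4,"o":65}]}
Size at path /hb/rk: 3

Answer: 3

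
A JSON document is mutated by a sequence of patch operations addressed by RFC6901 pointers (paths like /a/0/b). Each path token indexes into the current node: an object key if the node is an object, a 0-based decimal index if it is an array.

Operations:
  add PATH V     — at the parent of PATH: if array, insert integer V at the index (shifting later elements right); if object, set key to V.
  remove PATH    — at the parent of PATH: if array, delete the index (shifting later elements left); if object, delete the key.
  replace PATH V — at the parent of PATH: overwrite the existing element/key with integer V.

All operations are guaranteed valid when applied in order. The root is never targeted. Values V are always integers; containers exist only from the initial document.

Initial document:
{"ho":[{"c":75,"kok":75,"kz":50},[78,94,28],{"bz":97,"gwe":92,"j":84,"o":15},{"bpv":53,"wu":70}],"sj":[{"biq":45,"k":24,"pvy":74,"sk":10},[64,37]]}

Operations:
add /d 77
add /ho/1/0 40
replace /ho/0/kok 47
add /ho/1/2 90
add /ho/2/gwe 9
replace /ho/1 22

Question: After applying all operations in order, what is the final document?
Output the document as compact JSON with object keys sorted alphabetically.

After op 1 (add /d 77): {"d":77,"ho":[{"c":75,"kok":75,"kz":50},[78,94,28],{"bz":97,"gwe":92,"j":84,"o":15},{"bpv":53,"wu":70}],"sj":[{"biq":45,"k":24,"pvy":74,"sk":10},[64,37]]}
After op 2 (add /ho/1/0 40): {"d":77,"ho":[{"c":75,"kok":75,"kz":50},[40,78,94,28],{"bz":97,"gwe":92,"j":84,"o":15},{"bpv":53,"wu":70}],"sj":[{"biq":45,"k":24,"pvy":74,"sk":10},[64,37]]}
After op 3 (replace /ho/0/kok 47): {"d":77,"ho":[{"c":75,"kok":47,"kz":50},[40,78,94,28],{"bz":97,"gwe":92,"j":84,"o":15},{"bpv":53,"wu":70}],"sj":[{"biq":45,"k":24,"pvy":74,"sk":10},[64,37]]}
After op 4 (add /ho/1/2 90): {"d":77,"ho":[{"c":75,"kok":47,"kz":50},[40,78,90,94,28],{"bz":97,"gwe":92,"j":84,"o":15},{"bpv":53,"wu":70}],"sj":[{"biq":45,"k":24,"pvy":74,"sk":10},[64,37]]}
After op 5 (add /ho/2/gwe 9): {"d":77,"ho":[{"c":75,"kok":47,"kz":50},[40,78,90,94,28],{"bz":97,"gwe":9,"j":84,"o":15},{"bpv":53,"wu":70}],"sj":[{"biq":45,"k":24,"pvy":74,"sk":10},[64,37]]}
After op 6 (replace /ho/1 22): {"d":77,"ho":[{"c":75,"kok":47,"kz":50},22,{"bz":97,"gwe":9,"j":84,"o":15},{"bpv":53,"wu":70}],"sj":[{"biq":45,"k":24,"pvy":74,"sk":10},[64,37]]}

Answer: {"d":77,"ho":[{"c":75,"kok":47,"kz":50},22,{"bz":97,"gwe":9,"j":84,"o":15},{"bpv":53,"wu":70}],"sj":[{"biq":45,"k":24,"pvy":74,"sk":10},[64,37]]}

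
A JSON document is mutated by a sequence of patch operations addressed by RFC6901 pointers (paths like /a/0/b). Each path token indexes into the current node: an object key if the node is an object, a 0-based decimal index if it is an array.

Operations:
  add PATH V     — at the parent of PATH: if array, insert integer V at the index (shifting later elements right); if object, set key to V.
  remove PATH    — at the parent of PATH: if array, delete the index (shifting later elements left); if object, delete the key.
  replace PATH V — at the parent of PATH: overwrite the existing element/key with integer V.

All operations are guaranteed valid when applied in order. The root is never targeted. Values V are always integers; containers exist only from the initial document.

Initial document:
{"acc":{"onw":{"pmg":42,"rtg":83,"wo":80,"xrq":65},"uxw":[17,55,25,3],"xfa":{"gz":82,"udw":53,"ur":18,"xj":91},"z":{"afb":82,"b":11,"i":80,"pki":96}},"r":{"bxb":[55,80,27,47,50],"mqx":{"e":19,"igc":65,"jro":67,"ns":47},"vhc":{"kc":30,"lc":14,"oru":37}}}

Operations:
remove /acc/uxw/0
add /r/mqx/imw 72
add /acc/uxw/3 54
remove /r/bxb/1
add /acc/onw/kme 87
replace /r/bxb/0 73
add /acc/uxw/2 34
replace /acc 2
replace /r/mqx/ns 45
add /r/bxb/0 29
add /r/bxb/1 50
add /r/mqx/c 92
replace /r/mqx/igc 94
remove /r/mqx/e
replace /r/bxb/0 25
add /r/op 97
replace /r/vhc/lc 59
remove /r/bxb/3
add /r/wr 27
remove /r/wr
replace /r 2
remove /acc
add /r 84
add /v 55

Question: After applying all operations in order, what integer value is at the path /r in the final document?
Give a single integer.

After op 1 (remove /acc/uxw/0): {"acc":{"onw":{"pmg":42,"rtg":83,"wo":80,"xrq":65},"uxw":[55,25,3],"xfa":{"gz":82,"udw":53,"ur":18,"xj":91},"z":{"afb":82,"b":11,"i":80,"pki":96}},"r":{"bxb":[55,80,27,47,50],"mqx":{"e":19,"igc":65,"jro":67,"ns":47},"vhc":{"kc":30,"lc":14,"oru":37}}}
After op 2 (add /r/mqx/imw 72): {"acc":{"onw":{"pmg":42,"rtg":83,"wo":80,"xrq":65},"uxw":[55,25,3],"xfa":{"gz":82,"udw":53,"ur":18,"xj":91},"z":{"afb":82,"b":11,"i":80,"pki":96}},"r":{"bxb":[55,80,27,47,50],"mqx":{"e":19,"igc":65,"imw":72,"jro":67,"ns":47},"vhc":{"kc":30,"lc":14,"oru":37}}}
After op 3 (add /acc/uxw/3 54): {"acc":{"onw":{"pmg":42,"rtg":83,"wo":80,"xrq":65},"uxw":[55,25,3,54],"xfa":{"gz":82,"udw":53,"ur":18,"xj":91},"z":{"afb":82,"b":11,"i":80,"pki":96}},"r":{"bxb":[55,80,27,47,50],"mqx":{"e":19,"igc":65,"imw":72,"jro":67,"ns":47},"vhc":{"kc":30,"lc":14,"oru":37}}}
After op 4 (remove /r/bxb/1): {"acc":{"onw":{"pmg":42,"rtg":83,"wo":80,"xrq":65},"uxw":[55,25,3,54],"xfa":{"gz":82,"udw":53,"ur":18,"xj":91},"z":{"afb":82,"b":11,"i":80,"pki":96}},"r":{"bxb":[55,27,47,50],"mqx":{"e":19,"igc":65,"imw":72,"jro":67,"ns":47},"vhc":{"kc":30,"lc":14,"oru":37}}}
After op 5 (add /acc/onw/kme 87): {"acc":{"onw":{"kme":87,"pmg":42,"rtg":83,"wo":80,"xrq":65},"uxw":[55,25,3,54],"xfa":{"gz":82,"udw":53,"ur":18,"xj":91},"z":{"afb":82,"b":11,"i":80,"pki":96}},"r":{"bxb":[55,27,47,50],"mqx":{"e":19,"igc":65,"imw":72,"jro":67,"ns":47},"vhc":{"kc":30,"lc":14,"oru":37}}}
After op 6 (replace /r/bxb/0 73): {"acc":{"onw":{"kme":87,"pmg":42,"rtg":83,"wo":80,"xrq":65},"uxw":[55,25,3,54],"xfa":{"gz":82,"udw":53,"ur":18,"xj":91},"z":{"afb":82,"b":11,"i":80,"pki":96}},"r":{"bxb":[73,27,47,50],"mqx":{"e":19,"igc":65,"imw":72,"jro":67,"ns":47},"vhc":{"kc":30,"lc":14,"oru":37}}}
After op 7 (add /acc/uxw/2 34): {"acc":{"onw":{"kme":87,"pmg":42,"rtg":83,"wo":80,"xrq":65},"uxw":[55,25,34,3,54],"xfa":{"gz":82,"udw":53,"ur":18,"xj":91},"z":{"afb":82,"b":11,"i":80,"pki":96}},"r":{"bxb":[73,27,47,50],"mqx":{"e":19,"igc":65,"imw":72,"jro":67,"ns":47},"vhc":{"kc":30,"lc":14,"oru":37}}}
After op 8 (replace /acc 2): {"acc":2,"r":{"bxb":[73,27,47,50],"mqx":{"e":19,"igc":65,"imw":72,"jro":67,"ns":47},"vhc":{"kc":30,"lc":14,"oru":37}}}
After op 9 (replace /r/mqx/ns 45): {"acc":2,"r":{"bxb":[73,27,47,50],"mqx":{"e":19,"igc":65,"imw":72,"jro":67,"ns":45},"vhc":{"kc":30,"lc":14,"oru":37}}}
After op 10 (add /r/bxb/0 29): {"acc":2,"r":{"bxb":[29,73,27,47,50],"mqx":{"e":19,"igc":65,"imw":72,"jro":67,"ns":45},"vhc":{"kc":30,"lc":14,"oru":37}}}
After op 11 (add /r/bxb/1 50): {"acc":2,"r":{"bxb":[29,50,73,27,47,50],"mqx":{"e":19,"igc":65,"imw":72,"jro":67,"ns":45},"vhc":{"kc":30,"lc":14,"oru":37}}}
After op 12 (add /r/mqx/c 92): {"acc":2,"r":{"bxb":[29,50,73,27,47,50],"mqx":{"c":92,"e":19,"igc":65,"imw":72,"jro":67,"ns":45},"vhc":{"kc":30,"lc":14,"oru":37}}}
After op 13 (replace /r/mqx/igc 94): {"acc":2,"r":{"bxb":[29,50,73,27,47,50],"mqx":{"c":92,"e":19,"igc":94,"imw":72,"jro":67,"ns":45},"vhc":{"kc":30,"lc":14,"oru":37}}}
After op 14 (remove /r/mqx/e): {"acc":2,"r":{"bxb":[29,50,73,27,47,50],"mqx":{"c":92,"igc":94,"imw":72,"jro":67,"ns":45},"vhc":{"kc":30,"lc":14,"oru":37}}}
After op 15 (replace /r/bxb/0 25): {"acc":2,"r":{"bxb":[25,50,73,27,47,50],"mqx":{"c":92,"igc":94,"imw":72,"jro":67,"ns":45},"vhc":{"kc":30,"lc":14,"oru":37}}}
After op 16 (add /r/op 97): {"acc":2,"r":{"bxb":[25,50,73,27,47,50],"mqx":{"c":92,"igc":94,"imw":72,"jro":67,"ns":45},"op":97,"vhc":{"kc":30,"lc":14,"oru":37}}}
After op 17 (replace /r/vhc/lc 59): {"acc":2,"r":{"bxb":[25,50,73,27,47,50],"mqx":{"c":92,"igc":94,"imw":72,"jro":67,"ns":45},"op":97,"vhc":{"kc":30,"lc":59,"oru":37}}}
After op 18 (remove /r/bxb/3): {"acc":2,"r":{"bxb":[25,50,73,47,50],"mqx":{"c":92,"igc":94,"imw":72,"jro":67,"ns":45},"op":97,"vhc":{"kc":30,"lc":59,"oru":37}}}
After op 19 (add /r/wr 27): {"acc":2,"r":{"bxb":[25,50,73,47,50],"mqx":{"c":92,"igc":94,"imw":72,"jro":67,"ns":45},"op":97,"vhc":{"kc":30,"lc":59,"oru":37},"wr":27}}
After op 20 (remove /r/wr): {"acc":2,"r":{"bxb":[25,50,73,47,50],"mqx":{"c":92,"igc":94,"imw":72,"jro":67,"ns":45},"op":97,"vhc":{"kc":30,"lc":59,"oru":37}}}
After op 21 (replace /r 2): {"acc":2,"r":2}
After op 22 (remove /acc): {"r":2}
After op 23 (add /r 84): {"r":84}
After op 24 (add /v 55): {"r":84,"v":55}
Value at /r: 84

Answer: 84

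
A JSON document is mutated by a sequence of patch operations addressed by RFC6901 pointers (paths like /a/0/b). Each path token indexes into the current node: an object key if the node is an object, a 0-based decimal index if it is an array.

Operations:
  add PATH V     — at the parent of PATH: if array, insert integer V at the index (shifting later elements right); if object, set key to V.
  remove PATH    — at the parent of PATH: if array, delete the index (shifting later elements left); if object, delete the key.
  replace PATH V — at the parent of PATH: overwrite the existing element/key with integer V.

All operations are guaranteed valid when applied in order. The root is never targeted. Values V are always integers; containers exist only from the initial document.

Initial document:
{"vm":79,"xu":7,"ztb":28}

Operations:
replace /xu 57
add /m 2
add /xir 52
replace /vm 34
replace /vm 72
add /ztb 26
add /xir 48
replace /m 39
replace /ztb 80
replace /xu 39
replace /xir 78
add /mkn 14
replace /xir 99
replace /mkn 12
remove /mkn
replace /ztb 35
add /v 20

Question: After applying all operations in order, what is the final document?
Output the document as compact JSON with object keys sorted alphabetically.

After op 1 (replace /xu 57): {"vm":79,"xu":57,"ztb":28}
After op 2 (add /m 2): {"m":2,"vm":79,"xu":57,"ztb":28}
After op 3 (add /xir 52): {"m":2,"vm":79,"xir":52,"xu":57,"ztb":28}
After op 4 (replace /vm 34): {"m":2,"vm":34,"xir":52,"xu":57,"ztb":28}
After op 5 (replace /vm 72): {"m":2,"vm":72,"xir":52,"xu":57,"ztb":28}
After op 6 (add /ztb 26): {"m":2,"vm":72,"xir":52,"xu":57,"ztb":26}
After op 7 (add /xir 48): {"m":2,"vm":72,"xir":48,"xu":57,"ztb":26}
After op 8 (replace /m 39): {"m":39,"vm":72,"xir":48,"xu":57,"ztb":26}
After op 9 (replace /ztb 80): {"m":39,"vm":72,"xir":48,"xu":57,"ztb":80}
After op 10 (replace /xu 39): {"m":39,"vm":72,"xir":48,"xu":39,"ztb":80}
After op 11 (replace /xir 78): {"m":39,"vm":72,"xir":78,"xu":39,"ztb":80}
After op 12 (add /mkn 14): {"m":39,"mkn":14,"vm":72,"xir":78,"xu":39,"ztb":80}
After op 13 (replace /xir 99): {"m":39,"mkn":14,"vm":72,"xir":99,"xu":39,"ztb":80}
After op 14 (replace /mkn 12): {"m":39,"mkn":12,"vm":72,"xir":99,"xu":39,"ztb":80}
After op 15 (remove /mkn): {"m":39,"vm":72,"xir":99,"xu":39,"ztb":80}
After op 16 (replace /ztb 35): {"m":39,"vm":72,"xir":99,"xu":39,"ztb":35}
After op 17 (add /v 20): {"m":39,"v":20,"vm":72,"xir":99,"xu":39,"ztb":35}

Answer: {"m":39,"v":20,"vm":72,"xir":99,"xu":39,"ztb":35}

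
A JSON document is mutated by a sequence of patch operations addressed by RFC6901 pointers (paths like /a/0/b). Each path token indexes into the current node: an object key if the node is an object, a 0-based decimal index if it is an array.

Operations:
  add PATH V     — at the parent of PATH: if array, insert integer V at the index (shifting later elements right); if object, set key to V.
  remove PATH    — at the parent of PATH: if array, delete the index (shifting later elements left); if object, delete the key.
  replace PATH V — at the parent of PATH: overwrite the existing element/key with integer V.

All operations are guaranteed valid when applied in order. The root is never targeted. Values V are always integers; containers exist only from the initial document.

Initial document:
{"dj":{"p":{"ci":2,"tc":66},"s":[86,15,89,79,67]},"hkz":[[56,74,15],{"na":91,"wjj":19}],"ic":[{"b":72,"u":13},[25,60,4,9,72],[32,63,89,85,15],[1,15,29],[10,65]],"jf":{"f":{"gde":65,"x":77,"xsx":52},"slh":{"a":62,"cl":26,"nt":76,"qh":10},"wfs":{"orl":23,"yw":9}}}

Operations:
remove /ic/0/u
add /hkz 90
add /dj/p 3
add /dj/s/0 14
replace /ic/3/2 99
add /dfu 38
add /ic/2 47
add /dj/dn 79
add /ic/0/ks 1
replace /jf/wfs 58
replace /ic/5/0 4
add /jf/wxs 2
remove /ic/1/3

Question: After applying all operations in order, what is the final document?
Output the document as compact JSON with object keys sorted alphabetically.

After op 1 (remove /ic/0/u): {"dj":{"p":{"ci":2,"tc":66},"s":[86,15,89,79,67]},"hkz":[[56,74,15],{"na":91,"wjj":19}],"ic":[{"b":72},[25,60,4,9,72],[32,63,89,85,15],[1,15,29],[10,65]],"jf":{"f":{"gde":65,"x":77,"xsx":52},"slh":{"a":62,"cl":26,"nt":76,"qh":10},"wfs":{"orl":23,"yw":9}}}
After op 2 (add /hkz 90): {"dj":{"p":{"ci":2,"tc":66},"s":[86,15,89,79,67]},"hkz":90,"ic":[{"b":72},[25,60,4,9,72],[32,63,89,85,15],[1,15,29],[10,65]],"jf":{"f":{"gde":65,"x":77,"xsx":52},"slh":{"a":62,"cl":26,"nt":76,"qh":10},"wfs":{"orl":23,"yw":9}}}
After op 3 (add /dj/p 3): {"dj":{"p":3,"s":[86,15,89,79,67]},"hkz":90,"ic":[{"b":72},[25,60,4,9,72],[32,63,89,85,15],[1,15,29],[10,65]],"jf":{"f":{"gde":65,"x":77,"xsx":52},"slh":{"a":62,"cl":26,"nt":76,"qh":10},"wfs":{"orl":23,"yw":9}}}
After op 4 (add /dj/s/0 14): {"dj":{"p":3,"s":[14,86,15,89,79,67]},"hkz":90,"ic":[{"b":72},[25,60,4,9,72],[32,63,89,85,15],[1,15,29],[10,65]],"jf":{"f":{"gde":65,"x":77,"xsx":52},"slh":{"a":62,"cl":26,"nt":76,"qh":10},"wfs":{"orl":23,"yw":9}}}
After op 5 (replace /ic/3/2 99): {"dj":{"p":3,"s":[14,86,15,89,79,67]},"hkz":90,"ic":[{"b":72},[25,60,4,9,72],[32,63,89,85,15],[1,15,99],[10,65]],"jf":{"f":{"gde":65,"x":77,"xsx":52},"slh":{"a":62,"cl":26,"nt":76,"qh":10},"wfs":{"orl":23,"yw":9}}}
After op 6 (add /dfu 38): {"dfu":38,"dj":{"p":3,"s":[14,86,15,89,79,67]},"hkz":90,"ic":[{"b":72},[25,60,4,9,72],[32,63,89,85,15],[1,15,99],[10,65]],"jf":{"f":{"gde":65,"x":77,"xsx":52},"slh":{"a":62,"cl":26,"nt":76,"qh":10},"wfs":{"orl":23,"yw":9}}}
After op 7 (add /ic/2 47): {"dfu":38,"dj":{"p":3,"s":[14,86,15,89,79,67]},"hkz":90,"ic":[{"b":72},[25,60,4,9,72],47,[32,63,89,85,15],[1,15,99],[10,65]],"jf":{"f":{"gde":65,"x":77,"xsx":52},"slh":{"a":62,"cl":26,"nt":76,"qh":10},"wfs":{"orl":23,"yw":9}}}
After op 8 (add /dj/dn 79): {"dfu":38,"dj":{"dn":79,"p":3,"s":[14,86,15,89,79,67]},"hkz":90,"ic":[{"b":72},[25,60,4,9,72],47,[32,63,89,85,15],[1,15,99],[10,65]],"jf":{"f":{"gde":65,"x":77,"xsx":52},"slh":{"a":62,"cl":26,"nt":76,"qh":10},"wfs":{"orl":23,"yw":9}}}
After op 9 (add /ic/0/ks 1): {"dfu":38,"dj":{"dn":79,"p":3,"s":[14,86,15,89,79,67]},"hkz":90,"ic":[{"b":72,"ks":1},[25,60,4,9,72],47,[32,63,89,85,15],[1,15,99],[10,65]],"jf":{"f":{"gde":65,"x":77,"xsx":52},"slh":{"a":62,"cl":26,"nt":76,"qh":10},"wfs":{"orl":23,"yw":9}}}
After op 10 (replace /jf/wfs 58): {"dfu":38,"dj":{"dn":79,"p":3,"s":[14,86,15,89,79,67]},"hkz":90,"ic":[{"b":72,"ks":1},[25,60,4,9,72],47,[32,63,89,85,15],[1,15,99],[10,65]],"jf":{"f":{"gde":65,"x":77,"xsx":52},"slh":{"a":62,"cl":26,"nt":76,"qh":10},"wfs":58}}
After op 11 (replace /ic/5/0 4): {"dfu":38,"dj":{"dn":79,"p":3,"s":[14,86,15,89,79,67]},"hkz":90,"ic":[{"b":72,"ks":1},[25,60,4,9,72],47,[32,63,89,85,15],[1,15,99],[4,65]],"jf":{"f":{"gde":65,"x":77,"xsx":52},"slh":{"a":62,"cl":26,"nt":76,"qh":10},"wfs":58}}
After op 12 (add /jf/wxs 2): {"dfu":38,"dj":{"dn":79,"p":3,"s":[14,86,15,89,79,67]},"hkz":90,"ic":[{"b":72,"ks":1},[25,60,4,9,72],47,[32,63,89,85,15],[1,15,99],[4,65]],"jf":{"f":{"gde":65,"x":77,"xsx":52},"slh":{"a":62,"cl":26,"nt":76,"qh":10},"wfs":58,"wxs":2}}
After op 13 (remove /ic/1/3): {"dfu":38,"dj":{"dn":79,"p":3,"s":[14,86,15,89,79,67]},"hkz":90,"ic":[{"b":72,"ks":1},[25,60,4,72],47,[32,63,89,85,15],[1,15,99],[4,65]],"jf":{"f":{"gde":65,"x":77,"xsx":52},"slh":{"a":62,"cl":26,"nt":76,"qh":10},"wfs":58,"wxs":2}}

Answer: {"dfu":38,"dj":{"dn":79,"p":3,"s":[14,86,15,89,79,67]},"hkz":90,"ic":[{"b":72,"ks":1},[25,60,4,72],47,[32,63,89,85,15],[1,15,99],[4,65]],"jf":{"f":{"gde":65,"x":77,"xsx":52},"slh":{"a":62,"cl":26,"nt":76,"qh":10},"wfs":58,"wxs":2}}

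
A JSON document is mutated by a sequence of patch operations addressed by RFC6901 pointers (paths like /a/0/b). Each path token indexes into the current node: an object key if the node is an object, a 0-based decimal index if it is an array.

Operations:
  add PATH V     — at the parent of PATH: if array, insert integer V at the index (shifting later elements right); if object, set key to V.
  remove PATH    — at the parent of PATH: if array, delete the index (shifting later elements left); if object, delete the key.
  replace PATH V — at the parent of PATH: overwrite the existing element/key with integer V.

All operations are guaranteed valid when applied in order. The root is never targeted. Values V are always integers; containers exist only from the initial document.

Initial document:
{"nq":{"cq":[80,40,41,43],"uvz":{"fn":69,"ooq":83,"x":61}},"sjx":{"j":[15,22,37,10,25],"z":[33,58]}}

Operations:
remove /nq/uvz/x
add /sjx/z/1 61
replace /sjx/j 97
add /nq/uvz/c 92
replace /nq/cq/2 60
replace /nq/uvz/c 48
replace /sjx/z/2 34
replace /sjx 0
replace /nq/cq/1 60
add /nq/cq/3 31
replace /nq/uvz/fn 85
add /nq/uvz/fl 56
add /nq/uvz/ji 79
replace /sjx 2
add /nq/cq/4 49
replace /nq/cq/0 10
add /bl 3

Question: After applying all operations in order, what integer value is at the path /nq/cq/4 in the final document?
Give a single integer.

After op 1 (remove /nq/uvz/x): {"nq":{"cq":[80,40,41,43],"uvz":{"fn":69,"ooq":83}},"sjx":{"j":[15,22,37,10,25],"z":[33,58]}}
After op 2 (add /sjx/z/1 61): {"nq":{"cq":[80,40,41,43],"uvz":{"fn":69,"ooq":83}},"sjx":{"j":[15,22,37,10,25],"z":[33,61,58]}}
After op 3 (replace /sjx/j 97): {"nq":{"cq":[80,40,41,43],"uvz":{"fn":69,"ooq":83}},"sjx":{"j":97,"z":[33,61,58]}}
After op 4 (add /nq/uvz/c 92): {"nq":{"cq":[80,40,41,43],"uvz":{"c":92,"fn":69,"ooq":83}},"sjx":{"j":97,"z":[33,61,58]}}
After op 5 (replace /nq/cq/2 60): {"nq":{"cq":[80,40,60,43],"uvz":{"c":92,"fn":69,"ooq":83}},"sjx":{"j":97,"z":[33,61,58]}}
After op 6 (replace /nq/uvz/c 48): {"nq":{"cq":[80,40,60,43],"uvz":{"c":48,"fn":69,"ooq":83}},"sjx":{"j":97,"z":[33,61,58]}}
After op 7 (replace /sjx/z/2 34): {"nq":{"cq":[80,40,60,43],"uvz":{"c":48,"fn":69,"ooq":83}},"sjx":{"j":97,"z":[33,61,34]}}
After op 8 (replace /sjx 0): {"nq":{"cq":[80,40,60,43],"uvz":{"c":48,"fn":69,"ooq":83}},"sjx":0}
After op 9 (replace /nq/cq/1 60): {"nq":{"cq":[80,60,60,43],"uvz":{"c":48,"fn":69,"ooq":83}},"sjx":0}
After op 10 (add /nq/cq/3 31): {"nq":{"cq":[80,60,60,31,43],"uvz":{"c":48,"fn":69,"ooq":83}},"sjx":0}
After op 11 (replace /nq/uvz/fn 85): {"nq":{"cq":[80,60,60,31,43],"uvz":{"c":48,"fn":85,"ooq":83}},"sjx":0}
After op 12 (add /nq/uvz/fl 56): {"nq":{"cq":[80,60,60,31,43],"uvz":{"c":48,"fl":56,"fn":85,"ooq":83}},"sjx":0}
After op 13 (add /nq/uvz/ji 79): {"nq":{"cq":[80,60,60,31,43],"uvz":{"c":48,"fl":56,"fn":85,"ji":79,"ooq":83}},"sjx":0}
After op 14 (replace /sjx 2): {"nq":{"cq":[80,60,60,31,43],"uvz":{"c":48,"fl":56,"fn":85,"ji":79,"ooq":83}},"sjx":2}
After op 15 (add /nq/cq/4 49): {"nq":{"cq":[80,60,60,31,49,43],"uvz":{"c":48,"fl":56,"fn":85,"ji":79,"ooq":83}},"sjx":2}
After op 16 (replace /nq/cq/0 10): {"nq":{"cq":[10,60,60,31,49,43],"uvz":{"c":48,"fl":56,"fn":85,"ji":79,"ooq":83}},"sjx":2}
After op 17 (add /bl 3): {"bl":3,"nq":{"cq":[10,60,60,31,49,43],"uvz":{"c":48,"fl":56,"fn":85,"ji":79,"ooq":83}},"sjx":2}
Value at /nq/cq/4: 49

Answer: 49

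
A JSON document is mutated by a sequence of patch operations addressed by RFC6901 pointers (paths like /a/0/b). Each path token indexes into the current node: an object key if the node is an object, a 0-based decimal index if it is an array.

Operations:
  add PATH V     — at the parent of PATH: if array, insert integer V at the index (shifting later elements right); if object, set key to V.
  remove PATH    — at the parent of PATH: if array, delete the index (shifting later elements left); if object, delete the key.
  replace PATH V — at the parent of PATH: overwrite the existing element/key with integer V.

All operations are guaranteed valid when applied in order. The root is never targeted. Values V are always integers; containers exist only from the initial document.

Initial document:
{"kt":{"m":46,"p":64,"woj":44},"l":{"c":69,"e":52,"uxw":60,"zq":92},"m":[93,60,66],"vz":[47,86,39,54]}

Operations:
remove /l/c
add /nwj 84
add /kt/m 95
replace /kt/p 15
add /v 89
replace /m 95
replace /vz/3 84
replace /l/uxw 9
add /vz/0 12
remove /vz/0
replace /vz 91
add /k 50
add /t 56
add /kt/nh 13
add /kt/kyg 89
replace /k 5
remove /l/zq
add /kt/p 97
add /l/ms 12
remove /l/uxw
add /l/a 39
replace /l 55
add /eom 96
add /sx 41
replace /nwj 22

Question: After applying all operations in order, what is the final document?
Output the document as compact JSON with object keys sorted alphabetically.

Answer: {"eom":96,"k":5,"kt":{"kyg":89,"m":95,"nh":13,"p":97,"woj":44},"l":55,"m":95,"nwj":22,"sx":41,"t":56,"v":89,"vz":91}

Derivation:
After op 1 (remove /l/c): {"kt":{"m":46,"p":64,"woj":44},"l":{"e":52,"uxw":60,"zq":92},"m":[93,60,66],"vz":[47,86,39,54]}
After op 2 (add /nwj 84): {"kt":{"m":46,"p":64,"woj":44},"l":{"e":52,"uxw":60,"zq":92},"m":[93,60,66],"nwj":84,"vz":[47,86,39,54]}
After op 3 (add /kt/m 95): {"kt":{"m":95,"p":64,"woj":44},"l":{"e":52,"uxw":60,"zq":92},"m":[93,60,66],"nwj":84,"vz":[47,86,39,54]}
After op 4 (replace /kt/p 15): {"kt":{"m":95,"p":15,"woj":44},"l":{"e":52,"uxw":60,"zq":92},"m":[93,60,66],"nwj":84,"vz":[47,86,39,54]}
After op 5 (add /v 89): {"kt":{"m":95,"p":15,"woj":44},"l":{"e":52,"uxw":60,"zq":92},"m":[93,60,66],"nwj":84,"v":89,"vz":[47,86,39,54]}
After op 6 (replace /m 95): {"kt":{"m":95,"p":15,"woj":44},"l":{"e":52,"uxw":60,"zq":92},"m":95,"nwj":84,"v":89,"vz":[47,86,39,54]}
After op 7 (replace /vz/3 84): {"kt":{"m":95,"p":15,"woj":44},"l":{"e":52,"uxw":60,"zq":92},"m":95,"nwj":84,"v":89,"vz":[47,86,39,84]}
After op 8 (replace /l/uxw 9): {"kt":{"m":95,"p":15,"woj":44},"l":{"e":52,"uxw":9,"zq":92},"m":95,"nwj":84,"v":89,"vz":[47,86,39,84]}
After op 9 (add /vz/0 12): {"kt":{"m":95,"p":15,"woj":44},"l":{"e":52,"uxw":9,"zq":92},"m":95,"nwj":84,"v":89,"vz":[12,47,86,39,84]}
After op 10 (remove /vz/0): {"kt":{"m":95,"p":15,"woj":44},"l":{"e":52,"uxw":9,"zq":92},"m":95,"nwj":84,"v":89,"vz":[47,86,39,84]}
After op 11 (replace /vz 91): {"kt":{"m":95,"p":15,"woj":44},"l":{"e":52,"uxw":9,"zq":92},"m":95,"nwj":84,"v":89,"vz":91}
After op 12 (add /k 50): {"k":50,"kt":{"m":95,"p":15,"woj":44},"l":{"e":52,"uxw":9,"zq":92},"m":95,"nwj":84,"v":89,"vz":91}
After op 13 (add /t 56): {"k":50,"kt":{"m":95,"p":15,"woj":44},"l":{"e":52,"uxw":9,"zq":92},"m":95,"nwj":84,"t":56,"v":89,"vz":91}
After op 14 (add /kt/nh 13): {"k":50,"kt":{"m":95,"nh":13,"p":15,"woj":44},"l":{"e":52,"uxw":9,"zq":92},"m":95,"nwj":84,"t":56,"v":89,"vz":91}
After op 15 (add /kt/kyg 89): {"k":50,"kt":{"kyg":89,"m":95,"nh":13,"p":15,"woj":44},"l":{"e":52,"uxw":9,"zq":92},"m":95,"nwj":84,"t":56,"v":89,"vz":91}
After op 16 (replace /k 5): {"k":5,"kt":{"kyg":89,"m":95,"nh":13,"p":15,"woj":44},"l":{"e":52,"uxw":9,"zq":92},"m":95,"nwj":84,"t":56,"v":89,"vz":91}
After op 17 (remove /l/zq): {"k":5,"kt":{"kyg":89,"m":95,"nh":13,"p":15,"woj":44},"l":{"e":52,"uxw":9},"m":95,"nwj":84,"t":56,"v":89,"vz":91}
After op 18 (add /kt/p 97): {"k":5,"kt":{"kyg":89,"m":95,"nh":13,"p":97,"woj":44},"l":{"e":52,"uxw":9},"m":95,"nwj":84,"t":56,"v":89,"vz":91}
After op 19 (add /l/ms 12): {"k":5,"kt":{"kyg":89,"m":95,"nh":13,"p":97,"woj":44},"l":{"e":52,"ms":12,"uxw":9},"m":95,"nwj":84,"t":56,"v":89,"vz":91}
After op 20 (remove /l/uxw): {"k":5,"kt":{"kyg":89,"m":95,"nh":13,"p":97,"woj":44},"l":{"e":52,"ms":12},"m":95,"nwj":84,"t":56,"v":89,"vz":91}
After op 21 (add /l/a 39): {"k":5,"kt":{"kyg":89,"m":95,"nh":13,"p":97,"woj":44},"l":{"a":39,"e":52,"ms":12},"m":95,"nwj":84,"t":56,"v":89,"vz":91}
After op 22 (replace /l 55): {"k":5,"kt":{"kyg":89,"m":95,"nh":13,"p":97,"woj":44},"l":55,"m":95,"nwj":84,"t":56,"v":89,"vz":91}
After op 23 (add /eom 96): {"eom":96,"k":5,"kt":{"kyg":89,"m":95,"nh":13,"p":97,"woj":44},"l":55,"m":95,"nwj":84,"t":56,"v":89,"vz":91}
After op 24 (add /sx 41): {"eom":96,"k":5,"kt":{"kyg":89,"m":95,"nh":13,"p":97,"woj":44},"l":55,"m":95,"nwj":84,"sx":41,"t":56,"v":89,"vz":91}
After op 25 (replace /nwj 22): {"eom":96,"k":5,"kt":{"kyg":89,"m":95,"nh":13,"p":97,"woj":44},"l":55,"m":95,"nwj":22,"sx":41,"t":56,"v":89,"vz":91}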